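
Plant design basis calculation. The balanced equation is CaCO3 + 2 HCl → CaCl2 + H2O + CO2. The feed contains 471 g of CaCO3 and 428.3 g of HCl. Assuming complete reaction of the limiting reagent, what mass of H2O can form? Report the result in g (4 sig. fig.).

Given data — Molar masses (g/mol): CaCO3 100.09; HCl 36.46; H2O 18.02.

n(CaCO3) = 471.0 / 100.09 = 4.706 mol
n(HCl) = 428.3 / 36.46 = 11.75 mol
n/ν for CaCO3 = 4.706/1 = 4.706
n/ν for HCl = 11.75/2 = 5.875
Smallest n/ν is CaCO3 → limiting reagent.
n(H2O) = (1/1) × 4.706 = 4.706 mol
mass = 4.706 × 18.02 = 84.80 g

84.80 g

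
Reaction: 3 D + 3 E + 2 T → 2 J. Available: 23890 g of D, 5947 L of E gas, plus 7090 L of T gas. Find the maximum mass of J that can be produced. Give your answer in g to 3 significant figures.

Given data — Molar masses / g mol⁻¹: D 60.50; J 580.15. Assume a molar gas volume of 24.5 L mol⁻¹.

n(D) = 23890 / 60.50 = 394.9 mol
n(E) = 5947 / 24.5 = 242.7 mol
n(T) = 7090 / 24.5 = 289.4 mol
n/ν → D: 131.6, E: 80.90, T: 144.7; E is limiting.
n(J) = (2/3) × 242.7 = 161.8 mol
mass = 161.8 × 580.15 = 93870 g

93900 g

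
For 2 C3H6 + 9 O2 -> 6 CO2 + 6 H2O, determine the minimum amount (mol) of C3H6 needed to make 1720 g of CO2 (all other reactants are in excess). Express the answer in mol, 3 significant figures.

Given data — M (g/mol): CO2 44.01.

n(CO2) = 1720 / 44.01 = 39.08 mol
n(C3H6) = (2/6) × 39.08 = 13.03 mol

13.0 mol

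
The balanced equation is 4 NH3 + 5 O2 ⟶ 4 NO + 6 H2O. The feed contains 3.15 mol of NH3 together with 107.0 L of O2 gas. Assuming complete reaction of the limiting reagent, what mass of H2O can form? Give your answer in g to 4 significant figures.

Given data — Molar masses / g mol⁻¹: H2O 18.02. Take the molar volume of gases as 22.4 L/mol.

n(NH3) = 3.150 mol
n(O2) = 107.0 / 22.4 = 4.777 mol
n/ν for NH3 = 3.150/4 = 0.7875
n/ν for O2 = 4.777/5 = 0.9554
Smallest n/ν is NH3 → limiting reagent.
n(H2O) = (6/4) × 3.150 = 4.725 mol
mass = 4.725 × 18.02 = 85.14 g

85.14 g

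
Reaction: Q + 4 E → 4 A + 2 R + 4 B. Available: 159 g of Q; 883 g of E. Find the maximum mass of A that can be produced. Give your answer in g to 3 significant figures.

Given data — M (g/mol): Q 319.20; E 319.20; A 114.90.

229 g

n(Q) = 159.0 / 319.20 = 0.4981 mol
n(E) = 883.0 / 319.20 = 2.766 mol
n/ν → Q: 0.4981, E: 0.6915; Q is limiting.
n(A) = (4/1) × 0.4981 = 1.992 mol
mass = 1.992 × 114.90 = 228.9 g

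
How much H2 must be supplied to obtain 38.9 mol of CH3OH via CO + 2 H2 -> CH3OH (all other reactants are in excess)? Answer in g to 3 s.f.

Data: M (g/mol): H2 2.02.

157 g

n(CH3OH) = 38.90 mol
n(H2) = (2/1) × 38.90 = 77.80 mol
mass = 77.80 × 2.02 = 157.2 g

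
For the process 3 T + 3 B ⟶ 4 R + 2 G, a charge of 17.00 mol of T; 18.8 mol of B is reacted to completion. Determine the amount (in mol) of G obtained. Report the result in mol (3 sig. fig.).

11.3 mol

n(T) = 17.00 mol
n(B) = 18.80 mol
n/ν → T: 5.667, B: 6.267; T is limiting.
n(G) = (2/3) × 17.00 = 11.33 mol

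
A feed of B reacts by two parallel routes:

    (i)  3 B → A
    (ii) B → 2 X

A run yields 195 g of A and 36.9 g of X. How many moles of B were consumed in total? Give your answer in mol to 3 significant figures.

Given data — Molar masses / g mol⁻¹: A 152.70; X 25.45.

4.56 mol

n(A) = 195 / 152.70 = 1.277 mol
n(X) = 36.9 / 25.45 = 1.450 mol
n(B) via (i) = (3/1)×1.277 = 3.831 mol
n(B) via (ii) = (1/2)×1.450 = 0.7250 mol
total n(B) = 3.831 + 0.7250 = 4.556 mol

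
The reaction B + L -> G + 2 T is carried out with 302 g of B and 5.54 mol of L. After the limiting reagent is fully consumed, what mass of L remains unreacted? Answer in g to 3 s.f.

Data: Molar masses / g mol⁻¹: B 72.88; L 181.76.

n(B) = 302.0 / 72.88 = 4.144 mol
n(L) = 5.540 mol
n/ν → B: 4.144, L: 5.540; B is limiting.
L consumed = (1/1) × 4.144 = 4.144 mol
L remaining = 5.540 − 4.144 = 1.396 mol
mass = 1.396 × 181.76 = 253.7 g

254 g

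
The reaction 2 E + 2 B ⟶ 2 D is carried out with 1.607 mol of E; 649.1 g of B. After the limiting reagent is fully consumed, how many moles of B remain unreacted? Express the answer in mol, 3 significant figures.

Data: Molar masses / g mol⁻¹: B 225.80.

n(E) = 1.607 mol
n(B) = 649.1 / 225.80 = 2.875 mol
n/ν → E: 0.8035, B: 1.438; E is limiting.
B consumed = (2/2) × 1.607 = 1.607 mol
B remaining = 2.875 − 1.607 = 1.268 mol

1.27 mol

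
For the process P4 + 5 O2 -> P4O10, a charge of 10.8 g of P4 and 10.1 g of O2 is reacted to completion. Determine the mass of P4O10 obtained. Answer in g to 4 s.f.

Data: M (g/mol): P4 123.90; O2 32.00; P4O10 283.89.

n(P4) = 10.80 / 123.90 = 0.08717 mol
n(O2) = 10.10 / 32.00 = 0.3156 mol
n/ν for P4 = 0.08717/1 = 0.08717
n/ν for O2 = 0.3156/5 = 0.06312
Smallest n/ν is O2 → limiting reagent.
n(P4O10) = (1/5) × 0.3156 = 0.06312 mol
mass = 0.06312 × 283.89 = 17.92 g

17.92 g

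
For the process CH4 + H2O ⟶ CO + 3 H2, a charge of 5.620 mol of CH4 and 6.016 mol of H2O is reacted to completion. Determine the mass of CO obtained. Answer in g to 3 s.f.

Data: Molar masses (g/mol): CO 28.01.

n(CH4) = 5.620 mol
n(H2O) = 6.016 mol
n/ν → CH4: 5.620, H2O: 6.016; CH4 is limiting.
n(CO) = (1/1) × 5.620 = 5.620 mol
mass = 5.620 × 28.01 = 157.4 g

157 g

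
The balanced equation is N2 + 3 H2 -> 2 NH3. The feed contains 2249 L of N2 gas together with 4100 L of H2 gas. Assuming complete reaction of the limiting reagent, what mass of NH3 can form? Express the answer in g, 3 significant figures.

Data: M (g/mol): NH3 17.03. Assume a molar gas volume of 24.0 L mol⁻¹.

1940 g

n(N2) = 2249 / 24.0 = 93.71 mol
n(H2) = 4100 / 24.0 = 170.8 mol
n/ν for N2 = 93.71/1 = 93.71
n/ν for H2 = 170.8/3 = 56.93
Smallest n/ν is H2 → limiting reagent.
n(NH3) = (2/3) × 170.8 = 113.9 mol
mass = 113.9 × 17.03 = 1940 g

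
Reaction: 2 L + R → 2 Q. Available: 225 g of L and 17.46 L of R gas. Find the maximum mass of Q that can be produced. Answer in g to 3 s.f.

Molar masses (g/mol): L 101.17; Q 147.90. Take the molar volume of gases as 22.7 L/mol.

228 g

n(L) = 225.0 / 101.17 = 2.224 mol
n(R) = 17.46 / 22.7 = 0.7692 mol
n/ν for L = 2.224/2 = 1.112
n/ν for R = 0.7692/1 = 0.7692
Smallest n/ν is R → limiting reagent.
n(Q) = (2/1) × 0.7692 = 1.538 mol
mass = 1.538 × 147.90 = 227.5 g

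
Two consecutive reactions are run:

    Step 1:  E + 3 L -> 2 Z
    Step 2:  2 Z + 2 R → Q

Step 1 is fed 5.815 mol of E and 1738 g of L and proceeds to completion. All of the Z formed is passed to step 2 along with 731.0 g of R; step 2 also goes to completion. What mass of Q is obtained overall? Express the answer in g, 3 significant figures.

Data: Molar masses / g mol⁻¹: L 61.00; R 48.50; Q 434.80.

2530 g

Step 1:
n(E) = 5.815 mol
n(L) = 1738 / 61.00 = 28.49 mol
n/ν for E = 5.815/1 = 5.815
n/ν for L = 28.49/3 = 9.497
Smallest n/ν is E → limiting reagent.
n(Z) produced = (2/1) × 5.815 = 11.63 mol
Step 2:
n(Z) available = 11.63 mol
n(R) = 731.0 / 48.50 = 15.07 mol
n/ν for Z = 11.63/2 = 5.815
n/ν for R = 15.07/2 = 7.535
Smallest n/ν is Z → limiting reagent.
n(Q) = (1/2) × 11.63 = 5.815 mol
mass = 5.815 × 434.80 = 2528 g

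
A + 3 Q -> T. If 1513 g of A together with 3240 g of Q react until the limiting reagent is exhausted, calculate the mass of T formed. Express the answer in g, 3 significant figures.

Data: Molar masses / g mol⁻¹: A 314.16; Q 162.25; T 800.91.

3860 g

n(A) = 1513 / 314.16 = 4.816 mol
n(Q) = 3240 / 162.25 = 19.97 mol
n/ν for A = 4.816/1 = 4.816
n/ν for Q = 19.97/3 = 6.657
Smallest n/ν is A → limiting reagent.
n(T) = (1/1) × 4.816 = 4.816 mol
mass = 4.816 × 800.91 = 3857 g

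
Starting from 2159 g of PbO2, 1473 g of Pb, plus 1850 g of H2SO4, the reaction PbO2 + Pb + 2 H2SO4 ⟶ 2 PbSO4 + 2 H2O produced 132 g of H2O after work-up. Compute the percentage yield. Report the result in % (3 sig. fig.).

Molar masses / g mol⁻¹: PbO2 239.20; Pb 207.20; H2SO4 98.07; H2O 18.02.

n(PbO2) = 2159 / 239.20 = 9.026 mol
n(Pb) = 1473 / 207.20 = 7.109 mol
n(H2SO4) = 1850 / 98.07 = 18.86 mol
n/ν → PbO2: 9.026, Pb: 7.109, H2SO4: 9.430; Pb is limiting.
theoretical n(H2O) = (2/1) × 7.109 = 14.22 mol → 256.2 g
% yield = 132 / 256.2 × 100 = 51.52 %

51.5 %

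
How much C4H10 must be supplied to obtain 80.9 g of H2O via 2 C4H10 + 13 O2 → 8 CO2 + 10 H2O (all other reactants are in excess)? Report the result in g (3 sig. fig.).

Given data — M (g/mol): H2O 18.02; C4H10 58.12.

52.2 g

n(H2O) = 80.9 / 18.02 = 4.489 mol
n(C4H10) = (2/10) × 4.489 = 0.8978 mol
mass = 0.8978 × 58.12 = 52.18 g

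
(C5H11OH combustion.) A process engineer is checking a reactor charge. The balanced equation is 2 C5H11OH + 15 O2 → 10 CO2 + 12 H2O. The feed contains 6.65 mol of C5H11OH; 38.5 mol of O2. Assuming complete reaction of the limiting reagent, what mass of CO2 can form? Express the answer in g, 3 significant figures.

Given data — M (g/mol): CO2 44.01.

1130 g

n(C5H11OH) = 6.650 mol
n(O2) = 38.50 mol
n/ν for C5H11OH = 6.650/2 = 3.325
n/ν for O2 = 38.50/15 = 2.567
Smallest n/ν is O2 → limiting reagent.
n(CO2) = (10/15) × 38.50 = 25.67 mol
mass = 25.67 × 44.01 = 1130 g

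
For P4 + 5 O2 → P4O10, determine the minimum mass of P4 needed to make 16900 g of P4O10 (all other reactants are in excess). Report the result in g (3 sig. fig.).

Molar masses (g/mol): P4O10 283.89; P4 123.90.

n(P4O10) = 16900 / 283.89 = 59.53 mol
n(P4) = (1/1) × 59.53 = 59.53 mol
mass = 59.53 × 123.90 = 7376 g

7380 g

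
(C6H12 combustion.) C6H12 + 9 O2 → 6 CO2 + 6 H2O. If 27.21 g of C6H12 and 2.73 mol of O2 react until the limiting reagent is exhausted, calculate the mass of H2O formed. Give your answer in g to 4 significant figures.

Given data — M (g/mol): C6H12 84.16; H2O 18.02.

32.80 g

n(C6H12) = 27.21 / 84.16 = 0.3233 mol
n(O2) = 2.730 mol
n/ν → C6H12: 0.3233, O2: 0.3033; O2 is limiting.
n(H2O) = (6/9) × 2.730 = 1.820 mol
mass = 1.820 × 18.02 = 32.80 g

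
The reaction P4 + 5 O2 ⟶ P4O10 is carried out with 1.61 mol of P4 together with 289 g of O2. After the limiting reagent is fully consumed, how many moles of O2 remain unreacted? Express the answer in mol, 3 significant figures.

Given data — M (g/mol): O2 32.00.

n(P4) = 1.610 mol
n(O2) = 289.0 / 32.00 = 9.031 mol
n/ν → P4: 1.610, O2: 1.806; P4 is limiting.
O2 consumed = (5/1) × 1.610 = 8.050 mol
O2 remaining = 9.031 − 8.050 = 0.9810 mol

0.981 mol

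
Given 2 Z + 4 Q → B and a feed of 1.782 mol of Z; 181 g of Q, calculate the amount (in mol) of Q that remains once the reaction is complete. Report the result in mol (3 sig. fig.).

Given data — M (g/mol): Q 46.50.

n(Z) = 1.782 mol
n(Q) = 181.0 / 46.50 = 3.892 mol
n/ν for Z = 1.782/2 = 0.8910
n/ν for Q = 3.892/4 = 0.9730
Smallest n/ν is Z → limiting reagent.
Q consumed = (4/2) × 1.782 = 3.564 mol
Q remaining = 3.892 − 3.564 = 0.3280 mol

0.328 mol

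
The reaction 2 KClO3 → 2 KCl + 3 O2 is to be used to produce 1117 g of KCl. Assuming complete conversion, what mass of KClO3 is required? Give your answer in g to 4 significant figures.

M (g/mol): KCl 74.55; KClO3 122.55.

n(KCl) = 1117 / 74.55 = 14.98 mol
n(KClO3) = (2/2) × 14.98 = 14.98 mol
mass = 14.98 × 122.55 = 1836 g

1836 g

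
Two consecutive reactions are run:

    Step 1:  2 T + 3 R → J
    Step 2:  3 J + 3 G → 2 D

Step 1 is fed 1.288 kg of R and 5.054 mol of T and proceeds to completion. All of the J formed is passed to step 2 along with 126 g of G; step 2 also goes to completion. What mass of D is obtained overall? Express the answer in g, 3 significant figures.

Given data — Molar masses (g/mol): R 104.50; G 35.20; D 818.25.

1380 g

Step 1:
n(R) = 1.288×1000 / 104.50 = 12.33 mol
n(T) = 5.054 mol
n/ν for R = 12.33/3 = 4.110
n/ν for T = 5.054/2 = 2.527
Smallest n/ν is T → limiting reagent.
n(J) produced = (1/2) × 5.054 = 2.527 mol
Step 2:
n(J) available = 2.527 mol
n(G) = 126.0 / 35.20 = 3.580 mol
n/ν for J = 2.527/3 = 0.8423
n/ν for G = 3.580/3 = 1.193
Smallest n/ν is J → limiting reagent.
n(D) = (2/3) × 2.527 = 1.685 mol
mass = 1.685 × 818.25 = 1379 g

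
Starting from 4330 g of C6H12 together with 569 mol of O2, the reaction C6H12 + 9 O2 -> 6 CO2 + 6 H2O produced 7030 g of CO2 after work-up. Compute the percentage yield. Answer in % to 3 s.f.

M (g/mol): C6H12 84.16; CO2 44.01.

n(C6H12) = 4330 / 84.16 = 51.45 mol
n(O2) = 569.0 mol
n/ν for C6H12 = 51.45/1 = 51.45
n/ν for O2 = 569.0/9 = 63.22
Smallest n/ν is C6H12 → limiting reagent.
theoretical n(CO2) = (6/1) × 51.45 = 308.7 mol → 13590 g
% yield = 7030 / 13590 × 100 = 51.73 %

51.7 %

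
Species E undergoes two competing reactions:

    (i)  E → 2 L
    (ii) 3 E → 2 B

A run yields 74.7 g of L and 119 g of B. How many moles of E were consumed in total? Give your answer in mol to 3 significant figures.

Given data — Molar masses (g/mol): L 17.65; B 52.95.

n(L) = 74.7 / 17.65 = 4.232 mol
n(B) = 119 / 52.95 = 2.247 mol
n(E) via (i) = (1/2)×4.232 = 2.116 mol
n(E) via (ii) = (3/2)×2.247 = 3.371 mol
total n(E) = 2.116 + 3.371 = 5.487 mol

5.49 mol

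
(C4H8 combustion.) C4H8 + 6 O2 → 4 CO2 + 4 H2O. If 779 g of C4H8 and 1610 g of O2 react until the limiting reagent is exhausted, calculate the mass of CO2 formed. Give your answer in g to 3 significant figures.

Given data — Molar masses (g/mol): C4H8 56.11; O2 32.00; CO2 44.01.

1480 g

n(C4H8) = 779.0 / 56.11 = 13.88 mol
n(O2) = 1610 / 32.00 = 50.31 mol
n/ν for C4H8 = 13.88/1 = 13.88
n/ν for O2 = 50.31/6 = 8.385
Smallest n/ν is O2 → limiting reagent.
n(CO2) = (4/6) × 50.31 = 33.54 mol
mass = 33.54 × 44.01 = 1476 g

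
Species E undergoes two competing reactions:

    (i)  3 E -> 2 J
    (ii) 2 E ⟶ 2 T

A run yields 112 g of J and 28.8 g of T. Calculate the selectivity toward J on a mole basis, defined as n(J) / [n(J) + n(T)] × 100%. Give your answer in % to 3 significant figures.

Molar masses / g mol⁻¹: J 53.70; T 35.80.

n(J) = 112 / 53.70 = 2.086 mol
n(T) = 28.8 / 35.80 = 0.8045 mol
selectivity = 2.086/(2.086+0.8045) × 100 = 72.17 %

72.2 %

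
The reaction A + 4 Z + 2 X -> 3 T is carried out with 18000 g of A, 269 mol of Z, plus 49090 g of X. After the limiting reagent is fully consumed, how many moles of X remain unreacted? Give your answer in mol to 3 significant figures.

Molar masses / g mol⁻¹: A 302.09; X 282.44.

n(A) = 18000 / 302.09 = 59.58 mol
n(Z) = 269.0 mol
n(X) = 49090 / 282.44 = 173.8 mol
n/ν for A = 59.58/1 = 59.58
n/ν for Z = 269.0/4 = 67.25
n/ν for X = 173.8/2 = 86.90
Smallest n/ν is A → limiting reagent.
X consumed = (2/1) × 59.58 = 119.2 mol
X remaining = 173.8 − 119.2 = 54.60 mol

54.6 mol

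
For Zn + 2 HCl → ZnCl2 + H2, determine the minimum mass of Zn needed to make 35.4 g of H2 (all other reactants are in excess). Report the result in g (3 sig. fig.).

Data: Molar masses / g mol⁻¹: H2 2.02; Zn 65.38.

n(H2) = 35.4 / 2.02 = 17.52 mol
n(Zn) = (1/1) × 17.52 = 17.52 mol
mass = 17.52 × 65.38 = 1145 g

1150 g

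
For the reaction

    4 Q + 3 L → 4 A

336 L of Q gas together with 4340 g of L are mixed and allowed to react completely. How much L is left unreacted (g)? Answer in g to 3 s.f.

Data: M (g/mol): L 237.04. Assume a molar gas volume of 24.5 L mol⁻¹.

n(Q) = 336.0 / 24.5 = 13.71 mol
n(L) = 4340 / 237.04 = 18.31 mol
n/ν for Q = 13.71/4 = 3.428
n/ν for L = 18.31/3 = 6.103
Smallest n/ν is Q → limiting reagent.
L consumed = (3/4) × 13.71 = 10.28 mol
L remaining = 18.31 − 10.28 = 8.030 mol
mass = 8.030 × 237.04 = 1903 g

1900 g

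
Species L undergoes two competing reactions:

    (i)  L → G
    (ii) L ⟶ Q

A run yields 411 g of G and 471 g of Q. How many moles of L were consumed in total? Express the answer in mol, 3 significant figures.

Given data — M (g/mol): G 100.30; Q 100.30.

8.79 mol

n(G) = 411 / 100.30 = 4.098 mol
n(Q) = 471 / 100.30 = 4.696 mol
n(L) via (i) = (1/1)×4.098 = 4.098 mol
n(L) via (ii) = (1/1)×4.696 = 4.696 mol
total n(L) = 4.098 + 4.696 = 8.794 mol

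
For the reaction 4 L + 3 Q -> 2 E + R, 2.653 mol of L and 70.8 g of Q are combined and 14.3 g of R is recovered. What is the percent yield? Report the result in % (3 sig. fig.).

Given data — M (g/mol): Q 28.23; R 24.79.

n(L) = 2.653 mol
n(Q) = 70.80 / 28.23 = 2.508 mol
n/ν for L = 2.653/4 = 0.6633
n/ν for Q = 2.508/3 = 0.8360
Smallest n/ν is L → limiting reagent.
theoretical n(R) = (1/4) × 2.653 = 0.6633 mol → 16.44 g
% yield = 14.3 / 16.44 × 100 = 86.98 %

87.0 %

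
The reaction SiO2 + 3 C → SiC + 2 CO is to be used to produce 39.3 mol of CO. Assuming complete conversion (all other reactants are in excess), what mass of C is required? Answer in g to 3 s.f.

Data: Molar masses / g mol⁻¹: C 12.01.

708 g

n(CO) = 39.30 mol
n(C) = (3/2) × 39.30 = 58.95 mol
mass = 58.95 × 12.01 = 708.0 g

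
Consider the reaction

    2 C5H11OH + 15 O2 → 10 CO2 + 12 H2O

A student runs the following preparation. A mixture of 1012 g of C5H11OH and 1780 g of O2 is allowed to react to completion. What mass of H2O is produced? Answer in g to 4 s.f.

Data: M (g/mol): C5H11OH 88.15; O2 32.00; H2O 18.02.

801.9 g

n(C5H11OH) = 1012 / 88.15 = 11.48 mol
n(O2) = 1780 / 32.00 = 55.63 mol
n/ν → C5H11OH: 5.740, O2: 3.709; O2 is limiting.
n(H2O) = (12/15) × 55.63 = 44.50 mol
mass = 44.50 × 18.02 = 801.9 g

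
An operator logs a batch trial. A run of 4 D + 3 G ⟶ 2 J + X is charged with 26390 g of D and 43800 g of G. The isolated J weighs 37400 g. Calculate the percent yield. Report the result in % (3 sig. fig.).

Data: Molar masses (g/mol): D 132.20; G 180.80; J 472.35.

n(D) = 26390 / 132.20 = 199.6 mol
n(G) = 43800 / 180.80 = 242.3 mol
n/ν for D = 199.6/4 = 49.90
n/ν for G = 242.3/3 = 80.77
Smallest n/ν is D → limiting reagent.
theoretical n(J) = (2/4) × 199.6 = 99.80 mol → 47140 g
% yield = 37400 / 47140 × 100 = 79.34 %

79.3 %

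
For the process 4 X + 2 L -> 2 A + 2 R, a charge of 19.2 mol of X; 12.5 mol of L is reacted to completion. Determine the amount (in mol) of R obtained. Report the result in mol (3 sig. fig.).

n(X) = 19.20 mol
n(L) = 12.50 mol
n/ν for X = 19.20/4 = 4.800
n/ν for L = 12.50/2 = 6.250
Smallest n/ν is X → limiting reagent.
n(R) = (2/4) × 19.20 = 9.600 mol

9.60 mol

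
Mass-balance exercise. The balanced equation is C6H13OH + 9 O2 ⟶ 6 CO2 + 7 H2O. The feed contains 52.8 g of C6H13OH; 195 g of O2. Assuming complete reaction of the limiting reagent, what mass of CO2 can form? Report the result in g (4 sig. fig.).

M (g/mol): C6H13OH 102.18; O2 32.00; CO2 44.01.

136.4 g

n(C6H13OH) = 52.80 / 102.18 = 0.5167 mol
n(O2) = 195.0 / 32.00 = 6.094 mol
n/ν for C6H13OH = 0.5167/1 = 0.5167
n/ν for O2 = 6.094/9 = 0.6771
Smallest n/ν is C6H13OH → limiting reagent.
n(CO2) = (6/1) × 0.5167 = 3.100 mol
mass = 3.100 × 44.01 = 136.4 g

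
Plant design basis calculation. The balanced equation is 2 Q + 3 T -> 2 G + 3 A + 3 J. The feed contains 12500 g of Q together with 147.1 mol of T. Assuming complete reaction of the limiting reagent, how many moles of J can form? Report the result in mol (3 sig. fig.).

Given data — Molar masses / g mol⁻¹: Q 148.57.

n(Q) = 12500 / 148.57 = 84.14 mol
n(T) = 147.1 mol
n/ν for Q = 84.14/2 = 42.07
n/ν for T = 147.1/3 = 49.03
Smallest n/ν is Q → limiting reagent.
n(J) = (3/2) × 84.14 = 126.2 mol

126 mol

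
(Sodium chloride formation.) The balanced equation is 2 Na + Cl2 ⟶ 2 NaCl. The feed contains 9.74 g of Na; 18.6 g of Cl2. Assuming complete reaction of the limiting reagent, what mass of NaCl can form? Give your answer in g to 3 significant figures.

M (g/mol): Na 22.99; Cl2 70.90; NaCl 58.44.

24.8 g

n(Na) = 9.740 / 22.99 = 0.4237 mol
n(Cl2) = 18.60 / 70.90 = 0.2623 mol
n/ν for Na = 0.4237/2 = 0.2119
n/ν for Cl2 = 0.2623/1 = 0.2623
Smallest n/ν is Na → limiting reagent.
n(NaCl) = (2/2) × 0.4237 = 0.4237 mol
mass = 0.4237 × 58.44 = 24.76 g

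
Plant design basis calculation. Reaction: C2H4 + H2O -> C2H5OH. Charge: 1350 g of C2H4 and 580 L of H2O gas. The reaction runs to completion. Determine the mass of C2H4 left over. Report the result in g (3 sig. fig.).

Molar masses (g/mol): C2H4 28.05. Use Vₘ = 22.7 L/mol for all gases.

n(C2H4) = 1350 / 28.05 = 48.13 mol
n(H2O) = 580.0 / 22.7 = 25.55 mol
n/ν for C2H4 = 48.13/1 = 48.13
n/ν for H2O = 25.55/1 = 25.55
Smallest n/ν is H2O → limiting reagent.
C2H4 consumed = (1/1) × 25.55 = 25.55 mol
C2H4 remaining = 48.13 − 25.55 = 22.58 mol
mass = 22.58 × 28.05 = 633.4 g

633 g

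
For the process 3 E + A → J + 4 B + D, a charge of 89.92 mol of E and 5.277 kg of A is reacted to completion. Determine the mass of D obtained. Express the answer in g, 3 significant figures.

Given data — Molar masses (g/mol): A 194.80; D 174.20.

4720 g

n(E) = 89.92 mol
n(A) = 5.277×1000 / 194.80 = 27.09 mol
n/ν for E = 89.92/3 = 29.97
n/ν for A = 27.09/1 = 27.09
Smallest n/ν is A → limiting reagent.
n(D) = (1/1) × 27.09 = 27.09 mol
mass = 27.09 × 174.20 = 4719 g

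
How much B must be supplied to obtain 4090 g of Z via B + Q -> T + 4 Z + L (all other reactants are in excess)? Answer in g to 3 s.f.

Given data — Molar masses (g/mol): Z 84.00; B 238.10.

n(Z) = 4090 / 84.00 = 48.69 mol
n(B) = (1/4) × 48.69 = 12.17 mol
mass = 12.17 × 238.10 = 2898 g

2900 g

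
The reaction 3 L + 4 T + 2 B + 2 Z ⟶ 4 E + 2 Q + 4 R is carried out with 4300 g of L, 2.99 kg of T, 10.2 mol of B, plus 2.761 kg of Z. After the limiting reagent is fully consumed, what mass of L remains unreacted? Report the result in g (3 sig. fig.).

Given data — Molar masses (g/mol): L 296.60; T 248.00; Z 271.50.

n(L) = 4300 / 296.60 = 14.50 mol
n(T) = 2.990×1000 / 248.00 = 12.06 mol
n(B) = 10.20 mol
n(Z) = 2.761×1000 / 271.50 = 10.17 mol
n/ν for L = 14.50/3 = 4.833
n/ν for T = 12.06/4 = 3.015
n/ν for B = 10.20/2 = 5.100
n/ν for Z = 10.17/2 = 5.085
Smallest n/ν is T → limiting reagent.
L consumed = (3/4) × 12.06 = 9.045 mol
L remaining = 14.50 − 9.045 = 5.455 mol
mass = 5.455 × 296.60 = 1618 g

1620 g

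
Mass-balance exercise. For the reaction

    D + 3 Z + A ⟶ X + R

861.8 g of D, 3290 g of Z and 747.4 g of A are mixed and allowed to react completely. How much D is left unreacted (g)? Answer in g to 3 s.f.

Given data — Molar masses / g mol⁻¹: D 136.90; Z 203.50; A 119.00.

124 g

n(D) = 861.8 / 136.90 = 6.295 mol
n(Z) = 3290 / 203.50 = 16.17 mol
n(A) = 747.4 / 119.00 = 6.281 mol
n/ν for D = 6.295/1 = 6.295
n/ν for Z = 16.17/3 = 5.390
n/ν for A = 6.281/1 = 6.281
Smallest n/ν is Z → limiting reagent.
D consumed = (1/3) × 16.17 = 5.390 mol
D remaining = 6.295 − 5.390 = 0.9050 mol
mass = 0.9050 × 136.90 = 123.9 g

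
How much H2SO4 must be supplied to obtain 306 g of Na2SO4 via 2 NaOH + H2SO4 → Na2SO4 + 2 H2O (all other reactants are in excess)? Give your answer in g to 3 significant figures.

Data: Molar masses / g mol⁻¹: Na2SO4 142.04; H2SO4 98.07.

n(Na2SO4) = 306 / 142.04 = 2.154 mol
n(H2SO4) = (1/1) × 2.154 = 2.154 mol
mass = 2.154 × 98.07 = 211.2 g

211 g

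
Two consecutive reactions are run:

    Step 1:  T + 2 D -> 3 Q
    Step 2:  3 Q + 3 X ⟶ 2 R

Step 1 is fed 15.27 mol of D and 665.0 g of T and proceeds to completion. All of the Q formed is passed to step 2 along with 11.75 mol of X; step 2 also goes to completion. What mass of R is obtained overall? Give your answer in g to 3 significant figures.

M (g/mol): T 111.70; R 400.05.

Step 1:
n(D) = 15.27 mol
n(T) = 665.0 / 111.70 = 5.953 mol
n/ν → D: 7.635, T: 5.953; T is limiting.
n(Q) produced = (3/1) × 5.953 = 17.86 mol
Step 2:
n(Q) available = 17.86 mol
n(X) = 11.75 mol
n/ν → Q: 5.953, X: 3.917; X is limiting.
n(R) = (2/3) × 11.75 = 7.833 mol
mass = 7.833 × 400.05 = 3134 g

3130 g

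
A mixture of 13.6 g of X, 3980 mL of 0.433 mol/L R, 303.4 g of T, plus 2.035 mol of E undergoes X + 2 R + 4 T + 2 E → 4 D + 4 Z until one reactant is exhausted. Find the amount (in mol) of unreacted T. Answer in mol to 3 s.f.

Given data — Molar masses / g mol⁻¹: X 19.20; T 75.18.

1.20 mol

n(X) = 13.60 / 19.20 = 0.7083 mol
n(R) = 0.433 × 3980/1000 = 1.723 mol
n(T) = 303.4 / 75.18 = 4.036 mol
n(E) = 2.035 mol
n/ν for X = 0.7083/1 = 0.7083
n/ν for R = 1.723/2 = 0.8615
n/ν for T = 4.036/4 = 1.009
n/ν for E = 2.035/2 = 1.018
Smallest n/ν is X → limiting reagent.
T consumed = (4/1) × 0.7083 = 2.833 mol
T remaining = 4.036 − 2.833 = 1.203 mol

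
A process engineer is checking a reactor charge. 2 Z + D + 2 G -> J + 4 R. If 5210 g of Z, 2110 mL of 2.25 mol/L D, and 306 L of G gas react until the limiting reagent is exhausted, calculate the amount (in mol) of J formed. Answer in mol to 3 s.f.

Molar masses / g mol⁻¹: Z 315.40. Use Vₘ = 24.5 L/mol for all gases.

4.75 mol

n(Z) = 5210 / 315.40 = 16.52 mol
n(D) = 2.25 × 2110/1000 = 4.748 mol
n(G) = 306.0 / 24.5 = 12.49 mol
n/ν for Z = 16.52/2 = 8.260
n/ν for D = 4.748/1 = 4.748
n/ν for G = 12.49/2 = 6.245
Smallest n/ν is D → limiting reagent.
n(J) = (1/1) × 4.748 = 4.748 mol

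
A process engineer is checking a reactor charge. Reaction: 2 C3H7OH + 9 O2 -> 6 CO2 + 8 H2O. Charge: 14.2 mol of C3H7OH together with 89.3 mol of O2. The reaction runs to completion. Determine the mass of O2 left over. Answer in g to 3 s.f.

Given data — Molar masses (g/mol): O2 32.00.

813 g

n(C3H7OH) = 14.20 mol
n(O2) = 89.30 mol
n/ν → C3H7OH: 7.100, O2: 9.922; C3H7OH is limiting.
O2 consumed = (9/2) × 14.20 = 63.90 mol
O2 remaining = 89.30 − 63.90 = 25.40 mol
mass = 25.40 × 32.00 = 812.8 g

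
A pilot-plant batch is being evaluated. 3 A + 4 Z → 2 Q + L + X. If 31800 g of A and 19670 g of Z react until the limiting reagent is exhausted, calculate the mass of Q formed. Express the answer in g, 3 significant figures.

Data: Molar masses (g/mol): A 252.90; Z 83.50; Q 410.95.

34400 g

n(A) = 31800 / 252.90 = 125.7 mol
n(Z) = 19670 / 83.50 = 235.6 mol
n/ν for A = 125.7/3 = 41.90
n/ν for Z = 235.6/4 = 58.90
Smallest n/ν is A → limiting reagent.
n(Q) = (2/3) × 125.7 = 83.80 mol
mass = 83.80 × 410.95 = 34440 g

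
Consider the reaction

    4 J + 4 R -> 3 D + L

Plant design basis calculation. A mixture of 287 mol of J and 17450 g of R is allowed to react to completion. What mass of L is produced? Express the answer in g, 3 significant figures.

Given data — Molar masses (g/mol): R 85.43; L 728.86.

37200 g

n(J) = 287.0 mol
n(R) = 17450 / 85.43 = 204.3 mol
n/ν → J: 71.75, R: 51.08; R is limiting.
n(L) = (1/4) × 204.3 = 51.08 mol
mass = 51.08 × 728.86 = 37230 g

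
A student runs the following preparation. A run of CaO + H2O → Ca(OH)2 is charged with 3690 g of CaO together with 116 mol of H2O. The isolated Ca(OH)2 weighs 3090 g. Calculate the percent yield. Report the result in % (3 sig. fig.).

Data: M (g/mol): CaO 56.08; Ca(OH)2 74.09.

n(CaO) = 3690 / 56.08 = 65.80 mol
n(H2O) = 116.0 mol
n/ν for CaO = 65.80/1 = 65.80
n/ν for H2O = 116.0/1 = 116.0
Smallest n/ν is CaO → limiting reagent.
theoretical n(Ca(OH)2) = (1/1) × 65.80 = 65.80 mol → 4875 g
% yield = 3090 / 4875 × 100 = 63.38 %

63.4 %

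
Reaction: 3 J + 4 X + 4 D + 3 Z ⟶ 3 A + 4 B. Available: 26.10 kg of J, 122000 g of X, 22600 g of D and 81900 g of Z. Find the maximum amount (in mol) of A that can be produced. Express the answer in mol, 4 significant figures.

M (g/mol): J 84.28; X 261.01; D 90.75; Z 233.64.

n(J) = 26.10×1000 / 84.28 = 309.7 mol
n(X) = 122000 / 261.01 = 467.4 mol
n(D) = 22600 / 90.75 = 249.0 mol
n(Z) = 81900 / 233.64 = 350.5 mol
n/ν for J = 309.7/3 = 103.2
n/ν for X = 467.4/4 = 116.9
n/ν for D = 249.0/4 = 62.25
n/ν for Z = 350.5/3 = 116.8
Smallest n/ν is D → limiting reagent.
n(A) = (3/4) × 249.0 = 186.8 mol

186.8 mol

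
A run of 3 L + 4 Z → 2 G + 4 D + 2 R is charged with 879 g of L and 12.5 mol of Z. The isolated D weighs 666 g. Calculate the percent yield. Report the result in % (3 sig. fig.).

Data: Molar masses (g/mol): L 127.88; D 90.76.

80.1 %

n(L) = 879.0 / 127.88 = 6.874 mol
n(Z) = 12.50 mol
n/ν → L: 2.291, Z: 3.125; L is limiting.
theoretical n(D) = (4/3) × 6.874 = 9.165 mol → 831.8 g
% yield = 666 / 831.8 × 100 = 80.07 %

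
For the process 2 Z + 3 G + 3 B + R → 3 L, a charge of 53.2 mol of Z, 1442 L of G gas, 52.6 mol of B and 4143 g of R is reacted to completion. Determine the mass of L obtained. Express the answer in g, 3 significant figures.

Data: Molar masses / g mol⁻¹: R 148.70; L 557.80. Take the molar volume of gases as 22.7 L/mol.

29300 g

n(Z) = 53.20 mol
n(G) = 1442 / 22.7 = 63.52 mol
n(B) = 52.60 mol
n(R) = 4143 / 148.70 = 27.86 mol
n/ν for Z = 53.20/2 = 26.60
n/ν for G = 63.52/3 = 21.17
n/ν for B = 52.60/3 = 17.53
n/ν for R = 27.86/1 = 27.86
Smallest n/ν is B → limiting reagent.
n(L) = (3/3) × 52.60 = 52.60 mol
mass = 52.60 × 557.80 = 29340 g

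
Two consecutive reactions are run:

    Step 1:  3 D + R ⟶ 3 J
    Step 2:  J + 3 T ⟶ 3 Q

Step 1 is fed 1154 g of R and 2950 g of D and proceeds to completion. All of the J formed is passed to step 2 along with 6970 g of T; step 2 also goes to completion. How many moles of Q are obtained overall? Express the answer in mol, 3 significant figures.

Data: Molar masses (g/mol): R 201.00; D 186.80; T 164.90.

42.3 mol

Step 1:
n(R) = 1154 / 201.00 = 5.741 mol
n(D) = 2950 / 186.80 = 15.79 mol
n/ν for R = 5.741/1 = 5.741
n/ν for D = 15.79/3 = 5.263
Smallest n/ν is D → limiting reagent.
n(J) produced = (3/3) × 15.79 = 15.79 mol
Step 2:
n(J) available = 15.79 mol
n(T) = 6970 / 164.90 = 42.27 mol
n/ν for J = 15.79/1 = 15.79
n/ν for T = 42.27/3 = 14.09
Smallest n/ν is T → limiting reagent.
n(Q) = (3/3) × 42.27 = 42.27 mol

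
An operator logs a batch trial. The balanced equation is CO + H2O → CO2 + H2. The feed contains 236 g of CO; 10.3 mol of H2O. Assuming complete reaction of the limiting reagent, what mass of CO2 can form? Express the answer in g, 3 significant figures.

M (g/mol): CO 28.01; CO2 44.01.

n(CO) = 236.0 / 28.01 = 8.426 mol
n(H2O) = 10.30 mol
n/ν for CO = 8.426/1 = 8.426
n/ν for H2O = 10.30/1 = 10.30
Smallest n/ν is CO → limiting reagent.
n(CO2) = (1/1) × 8.426 = 8.426 mol
mass = 8.426 × 44.01 = 370.8 g

371 g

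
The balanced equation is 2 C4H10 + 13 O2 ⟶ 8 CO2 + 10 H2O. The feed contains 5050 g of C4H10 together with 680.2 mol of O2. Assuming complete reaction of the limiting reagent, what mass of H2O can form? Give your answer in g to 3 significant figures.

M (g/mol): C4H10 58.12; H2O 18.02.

n(C4H10) = 5050 / 58.12 = 86.89 mol
n(O2) = 680.2 mol
n/ν for C4H10 = 86.89/2 = 43.45
n/ν for O2 = 680.2/13 = 52.32
Smallest n/ν is C4H10 → limiting reagent.
n(H2O) = (10/2) × 86.89 = 434.5 mol
mass = 434.5 × 18.02 = 7830 g

7830 g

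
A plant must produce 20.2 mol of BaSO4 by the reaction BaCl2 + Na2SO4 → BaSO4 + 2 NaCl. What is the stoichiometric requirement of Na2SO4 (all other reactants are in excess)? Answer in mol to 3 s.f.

n(BaSO4) = 20.20 mol
n(Na2SO4) = (1/1) × 20.20 = 20.20 mol

20.2 mol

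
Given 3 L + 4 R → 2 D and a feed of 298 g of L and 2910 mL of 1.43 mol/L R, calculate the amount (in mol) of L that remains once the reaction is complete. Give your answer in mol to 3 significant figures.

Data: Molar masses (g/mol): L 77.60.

n(L) = 298.0 / 77.60 = 3.840 mol
n(R) = 1.43 × 2910/1000 = 4.161 mol
n/ν for L = 3.840/3 = 1.280
n/ν for R = 4.161/4 = 1.040
Smallest n/ν is R → limiting reagent.
L consumed = (3/4) × 4.161 = 3.121 mol
L remaining = 3.840 − 3.121 = 0.7190 mol

0.719 mol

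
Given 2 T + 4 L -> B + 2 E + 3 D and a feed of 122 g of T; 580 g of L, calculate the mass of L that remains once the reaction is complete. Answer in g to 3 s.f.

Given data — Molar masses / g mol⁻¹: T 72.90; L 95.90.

259 g

n(T) = 122.0 / 72.90 = 1.674 mol
n(L) = 580.0 / 95.90 = 6.048 mol
n/ν → T: 0.8370, L: 1.512; T is limiting.
L consumed = (4/2) × 1.674 = 3.348 mol
L remaining = 6.048 − 3.348 = 2.700 mol
mass = 2.700 × 95.90 = 258.9 g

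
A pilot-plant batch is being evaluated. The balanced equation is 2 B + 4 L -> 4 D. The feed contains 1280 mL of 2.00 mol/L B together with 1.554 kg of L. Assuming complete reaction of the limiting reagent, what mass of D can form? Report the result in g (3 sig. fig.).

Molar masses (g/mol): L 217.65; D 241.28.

n(B) = 2.00 × 1280/1000 = 2.560 mol
n(L) = 1.554×1000 / 217.65 = 7.140 mol
n/ν → B: 1.280, L: 1.785; B is limiting.
n(D) = (4/2) × 2.560 = 5.120 mol
mass = 5.120 × 241.28 = 1235 g

1240 g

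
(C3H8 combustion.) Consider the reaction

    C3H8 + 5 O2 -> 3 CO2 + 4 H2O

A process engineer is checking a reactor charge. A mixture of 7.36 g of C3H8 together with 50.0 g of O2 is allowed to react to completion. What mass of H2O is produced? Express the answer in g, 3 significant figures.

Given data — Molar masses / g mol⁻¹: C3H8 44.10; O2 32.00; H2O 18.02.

12.0 g

n(C3H8) = 7.360 / 44.10 = 0.1669 mol
n(O2) = 50.00 / 32.00 = 1.563 mol
n/ν for C3H8 = 0.1669/1 = 0.1669
n/ν for O2 = 1.563/5 = 0.3126
Smallest n/ν is C3H8 → limiting reagent.
n(H2O) = (4/1) × 0.1669 = 0.6676 mol
mass = 0.6676 × 18.02 = 12.03 g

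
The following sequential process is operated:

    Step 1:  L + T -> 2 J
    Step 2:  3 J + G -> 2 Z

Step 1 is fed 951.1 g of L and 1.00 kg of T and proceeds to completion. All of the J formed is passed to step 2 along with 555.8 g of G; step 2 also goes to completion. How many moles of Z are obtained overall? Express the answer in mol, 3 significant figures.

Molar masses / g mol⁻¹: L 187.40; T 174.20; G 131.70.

6.77 mol

Step 1:
n(L) = 951.1 / 187.40 = 5.075 mol
n(T) = 1.000×1000 / 174.20 = 5.741 mol
n/ν for L = 5.075/1 = 5.075
n/ν for T = 5.741/1 = 5.741
Smallest n/ν is L → limiting reagent.
n(J) produced = (2/1) × 5.075 = 10.15 mol
Step 2:
n(J) available = 10.15 mol
n(G) = 555.8 / 131.70 = 4.220 mol
n/ν for J = 10.15/3 = 3.383
n/ν for G = 4.220/1 = 4.220
Smallest n/ν is J → limiting reagent.
n(Z) = (2/3) × 10.15 = 6.767 mol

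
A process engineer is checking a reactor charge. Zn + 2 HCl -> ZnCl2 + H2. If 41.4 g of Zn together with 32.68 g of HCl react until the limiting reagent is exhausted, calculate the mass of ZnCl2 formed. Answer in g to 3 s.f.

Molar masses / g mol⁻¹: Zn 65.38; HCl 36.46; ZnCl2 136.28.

61.1 g

n(Zn) = 41.40 / 65.38 = 0.6332 mol
n(HCl) = 32.68 / 36.46 = 0.8963 mol
n/ν for Zn = 0.6332/1 = 0.6332
n/ν for HCl = 0.8963/2 = 0.4482
Smallest n/ν is HCl → limiting reagent.
n(ZnCl2) = (1/2) × 0.8963 = 0.4482 mol
mass = 0.4482 × 136.28 = 61.08 g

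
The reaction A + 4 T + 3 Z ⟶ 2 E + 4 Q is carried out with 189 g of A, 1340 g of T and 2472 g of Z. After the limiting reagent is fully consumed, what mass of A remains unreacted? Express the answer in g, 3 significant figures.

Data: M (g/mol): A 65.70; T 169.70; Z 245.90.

n(A) = 189.0 / 65.70 = 2.877 mol
n(T) = 1340 / 169.70 = 7.896 mol
n(Z) = 2472 / 245.90 = 10.05 mol
n/ν → A: 2.877, T: 1.974, Z: 3.350; T is limiting.
A consumed = (1/4) × 7.896 = 1.974 mol
A remaining = 2.877 − 1.974 = 0.9030 mol
mass = 0.9030 × 65.70 = 59.33 g

59.3 g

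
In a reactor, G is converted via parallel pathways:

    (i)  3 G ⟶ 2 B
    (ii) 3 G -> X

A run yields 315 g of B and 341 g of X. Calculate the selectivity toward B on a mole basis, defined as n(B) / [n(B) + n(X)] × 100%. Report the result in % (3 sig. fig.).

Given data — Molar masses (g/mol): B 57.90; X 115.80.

64.9 %

n(B) = 315 / 57.90 = 5.440 mol
n(X) = 341 / 115.80 = 2.945 mol
selectivity = 5.440/(5.440+2.945) × 100 = 64.88 %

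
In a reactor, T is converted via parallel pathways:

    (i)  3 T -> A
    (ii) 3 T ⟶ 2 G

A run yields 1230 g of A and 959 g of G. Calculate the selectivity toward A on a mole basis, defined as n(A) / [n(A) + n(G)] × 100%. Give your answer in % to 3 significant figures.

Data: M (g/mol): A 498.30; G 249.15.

39.1 %

n(A) = 1230 / 498.30 = 2.468 mol
n(G) = 959 / 249.15 = 3.849 mol
selectivity = 2.468/(2.468+3.849) × 100 = 39.07 %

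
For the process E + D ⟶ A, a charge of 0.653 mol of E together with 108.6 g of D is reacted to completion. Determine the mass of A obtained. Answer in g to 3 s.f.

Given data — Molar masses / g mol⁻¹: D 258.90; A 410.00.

172 g

n(E) = 0.6530 mol
n(D) = 108.6 / 258.90 = 0.4195 mol
n/ν → E: 0.6530, D: 0.4195; D is limiting.
n(A) = (1/1) × 0.4195 = 0.4195 mol
mass = 0.4195 × 410.00 = 172.0 g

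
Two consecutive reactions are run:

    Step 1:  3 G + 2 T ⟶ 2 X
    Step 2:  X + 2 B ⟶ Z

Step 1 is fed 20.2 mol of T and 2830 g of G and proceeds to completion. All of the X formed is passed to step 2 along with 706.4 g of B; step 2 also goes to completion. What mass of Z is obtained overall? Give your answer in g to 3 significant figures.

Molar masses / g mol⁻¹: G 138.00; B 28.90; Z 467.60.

Step 1:
n(T) = 20.20 mol
n(G) = 2830 / 138.00 = 20.51 mol
n/ν for T = 20.20/2 = 10.10
n/ν for G = 20.51/3 = 6.837
Smallest n/ν is G → limiting reagent.
n(X) produced = (2/3) × 20.51 = 13.67 mol
Step 2:
n(X) available = 13.67 mol
n(B) = 706.4 / 28.90 = 24.44 mol
n/ν for X = 13.67/1 = 13.67
n/ν for B = 24.44/2 = 12.22
Smallest n/ν is B → limiting reagent.
n(Z) = (1/2) × 24.44 = 12.22 mol
mass = 12.22 × 467.60 = 5714 g

5710 g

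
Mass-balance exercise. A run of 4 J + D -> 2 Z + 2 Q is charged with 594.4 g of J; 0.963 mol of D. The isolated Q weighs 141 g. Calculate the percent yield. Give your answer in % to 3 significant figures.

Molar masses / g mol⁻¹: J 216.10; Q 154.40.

n(J) = 594.4 / 216.10 = 2.751 mol
n(D) = 0.9630 mol
n/ν for J = 2.751/4 = 0.6878
n/ν for D = 0.9630/1 = 0.9630
Smallest n/ν is J → limiting reagent.
theoretical n(Q) = (2/4) × 2.751 = 1.376 mol → 212.5 g
% yield = 141 / 212.5 × 100 = 66.35 %

66.4 %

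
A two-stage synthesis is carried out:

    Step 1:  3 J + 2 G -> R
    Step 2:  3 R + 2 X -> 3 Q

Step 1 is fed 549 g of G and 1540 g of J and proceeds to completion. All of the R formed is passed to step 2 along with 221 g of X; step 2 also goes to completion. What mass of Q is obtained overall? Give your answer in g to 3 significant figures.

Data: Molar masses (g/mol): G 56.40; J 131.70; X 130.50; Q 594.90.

Step 1:
n(G) = 549.0 / 56.40 = 9.734 mol
n(J) = 1540 / 131.70 = 11.69 mol
n/ν for G = 9.734/2 = 4.867
n/ν for J = 11.69/3 = 3.897
Smallest n/ν is J → limiting reagent.
n(R) produced = (1/3) × 11.69 = 3.897 mol
Step 2:
n(R) available = 3.897 mol
n(X) = 221.0 / 130.50 = 1.693 mol
n/ν for R = 3.897/3 = 1.299
n/ν for X = 1.693/2 = 0.8465
Smallest n/ν is X → limiting reagent.
n(Q) = (3/2) × 1.693 = 2.540 mol
mass = 2.540 × 594.90 = 1511 g

1510 g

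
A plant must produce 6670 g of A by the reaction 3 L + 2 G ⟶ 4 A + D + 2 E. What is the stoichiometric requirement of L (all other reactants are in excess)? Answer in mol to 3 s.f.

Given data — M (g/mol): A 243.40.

20.6 mol

n(A) = 6670 / 243.40 = 27.40 mol
n(L) = (3/4) × 27.40 = 20.55 mol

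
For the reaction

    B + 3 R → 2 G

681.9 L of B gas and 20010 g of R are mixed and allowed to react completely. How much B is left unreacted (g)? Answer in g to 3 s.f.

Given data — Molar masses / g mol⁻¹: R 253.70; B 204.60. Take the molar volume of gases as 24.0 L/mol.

n(B) = 681.9 / 24.0 = 28.41 mol
n(R) = 20010 / 253.70 = 78.87 mol
n/ν for B = 28.41/1 = 28.41
n/ν for R = 78.87/3 = 26.29
Smallest n/ν is R → limiting reagent.
B consumed = (1/3) × 78.87 = 26.29 mol
B remaining = 28.41 − 26.29 = 2.120 mol
mass = 2.120 × 204.60 = 433.8 g

434 g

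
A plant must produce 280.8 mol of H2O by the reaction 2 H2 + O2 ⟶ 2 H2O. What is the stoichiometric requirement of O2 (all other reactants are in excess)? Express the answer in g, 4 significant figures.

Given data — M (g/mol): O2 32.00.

4493 g

n(H2O) = 280.8 mol
n(O2) = (1/2) × 280.8 = 140.4 mol
mass = 140.4 × 32.00 = 4493 g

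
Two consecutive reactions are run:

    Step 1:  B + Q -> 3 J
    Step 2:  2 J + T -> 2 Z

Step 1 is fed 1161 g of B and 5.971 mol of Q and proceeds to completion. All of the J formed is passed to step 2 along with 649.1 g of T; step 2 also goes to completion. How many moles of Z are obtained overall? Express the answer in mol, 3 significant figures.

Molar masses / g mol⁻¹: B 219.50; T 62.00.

Step 1:
n(B) = 1161 / 219.50 = 5.289 mol
n(Q) = 5.971 mol
n/ν for B = 5.289/1 = 5.289
n/ν for Q = 5.971/1 = 5.971
Smallest n/ν is B → limiting reagent.
n(J) produced = (3/1) × 5.289 = 15.87 mol
Step 2:
n(J) available = 15.87 mol
n(T) = 649.1 / 62.00 = 10.47 mol
n/ν for J = 15.87/2 = 7.935
n/ν for T = 10.47/1 = 10.47
Smallest n/ν is J → limiting reagent.
n(Z) = (2/2) × 15.87 = 15.87 mol

15.9 mol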